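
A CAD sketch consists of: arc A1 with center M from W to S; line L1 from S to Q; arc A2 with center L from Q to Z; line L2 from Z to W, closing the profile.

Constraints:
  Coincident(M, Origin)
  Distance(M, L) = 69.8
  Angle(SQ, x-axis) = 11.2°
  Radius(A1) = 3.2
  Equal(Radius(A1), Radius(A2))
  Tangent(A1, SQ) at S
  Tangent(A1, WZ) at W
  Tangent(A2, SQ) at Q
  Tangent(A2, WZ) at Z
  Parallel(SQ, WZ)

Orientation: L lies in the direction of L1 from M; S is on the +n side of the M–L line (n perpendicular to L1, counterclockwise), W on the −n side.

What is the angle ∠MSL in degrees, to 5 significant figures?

87.375°

The slot axis is L1's direction at 11.2°, so u = (cos 11.2°, sin 11.2°) = (0.98096, 0.19423) and n = (−sin 11.2°, cos 11.2°) = (-0.19423, 0.98096). M is at the origin and L lies 69.8 along u from M, so L = 69.8·u = (68.471, 13.558). Tangency of A1 to both parallel lines with radius 3.2 puts S and W at M ± 3.2·n: S = (-0.62155, 3.1391), W = (0.62155, -3.1391). Then cos ∠MSL = SM·SL / (|SM||SL|), giving 87.375°.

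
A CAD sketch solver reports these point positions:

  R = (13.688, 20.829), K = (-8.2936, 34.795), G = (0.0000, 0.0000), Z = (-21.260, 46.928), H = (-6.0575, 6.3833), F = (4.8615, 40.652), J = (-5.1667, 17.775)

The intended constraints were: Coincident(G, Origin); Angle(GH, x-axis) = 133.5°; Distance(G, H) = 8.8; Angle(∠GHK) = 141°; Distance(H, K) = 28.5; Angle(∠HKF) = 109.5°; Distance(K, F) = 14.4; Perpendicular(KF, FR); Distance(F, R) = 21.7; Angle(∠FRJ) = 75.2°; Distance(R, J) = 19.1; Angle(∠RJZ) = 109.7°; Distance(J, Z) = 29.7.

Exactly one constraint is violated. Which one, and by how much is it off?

Distance(J, Z) = 29.7 — off by 3.60.

G = (0.00, 0.00) ✓; GH at 133.5° ✓; |GH| = 8.800 ✓; ∠GHK = 141.0° ✓; |HK| = 28.50 ✓; ∠HKF = 109.5° ✓; |KF| = 14.40 ✓; ∠(KF, FR) = 90.00° ✓; |FR| = 21.70 ✓; ∠FRJ = 75.20° ✓; |RJ| = 19.10 ✓; ∠RJZ = 109.7° ✓; |JZ| = 33.30 ✗.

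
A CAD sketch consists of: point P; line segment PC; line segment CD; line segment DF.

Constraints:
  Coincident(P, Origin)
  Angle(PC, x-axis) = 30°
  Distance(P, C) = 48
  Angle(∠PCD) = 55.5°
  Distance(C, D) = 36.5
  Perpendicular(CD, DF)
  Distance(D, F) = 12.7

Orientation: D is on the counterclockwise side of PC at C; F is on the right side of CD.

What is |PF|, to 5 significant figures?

53.081

∠PCD = 55.5°, so CD runs at 30.0° + (180° − 55.5°) = 154.50° from the x-axis; with |CD| = 36.5, D = C + 36.5·(cos 154.50°, sin 154.50°) = (8.6249, 39.714). CD is perpendicular to DF; with |DF| = 12.7 on the right of CD, F = D + 12.7·(0.43051, 0.90259) = (14.092, 51.176). Then |PF| = |F − P| = 53.081.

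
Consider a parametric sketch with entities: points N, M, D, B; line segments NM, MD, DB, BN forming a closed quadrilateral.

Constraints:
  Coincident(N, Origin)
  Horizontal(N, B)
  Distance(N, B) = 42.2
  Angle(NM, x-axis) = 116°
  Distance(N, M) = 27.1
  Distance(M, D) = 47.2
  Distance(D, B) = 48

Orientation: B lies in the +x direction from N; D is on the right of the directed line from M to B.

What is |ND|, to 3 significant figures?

21.5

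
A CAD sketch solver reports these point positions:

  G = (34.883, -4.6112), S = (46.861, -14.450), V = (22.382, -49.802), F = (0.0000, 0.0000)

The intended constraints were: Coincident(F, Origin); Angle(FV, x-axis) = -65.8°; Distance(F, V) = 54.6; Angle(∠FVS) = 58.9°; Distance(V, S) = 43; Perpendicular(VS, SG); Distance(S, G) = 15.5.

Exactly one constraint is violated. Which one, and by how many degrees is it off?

Perpendicular(VS, SG) — off by 4.70°.

F = (0.00, 0.00) ✓; FV at -65.80° ✓; |FV| = 54.60 ✓; ∠FVS = 58.90° ✓; |VS| = 43.00 ✓; ∠(VS, SG) = 85.30° ✗; |SG| = 15.50 ✓.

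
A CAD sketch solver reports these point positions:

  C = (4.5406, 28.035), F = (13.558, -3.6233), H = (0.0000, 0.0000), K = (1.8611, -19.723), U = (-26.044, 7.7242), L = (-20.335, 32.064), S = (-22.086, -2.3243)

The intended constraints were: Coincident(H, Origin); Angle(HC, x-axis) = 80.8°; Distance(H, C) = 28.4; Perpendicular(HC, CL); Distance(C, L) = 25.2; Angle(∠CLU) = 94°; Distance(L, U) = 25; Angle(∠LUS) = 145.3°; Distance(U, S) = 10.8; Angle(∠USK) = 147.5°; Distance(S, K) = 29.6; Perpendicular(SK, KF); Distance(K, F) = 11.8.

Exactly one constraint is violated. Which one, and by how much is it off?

Distance(K, F) = 11.8 — off by 8.10.

H = (0.00, 0.00) ✓; HC at 80.80° ✓; |HC| = 28.40 ✓; ∠(HC, CL) = 90.00° ✓; |CL| = 25.20 ✓; ∠CLU = 94.00° ✓; |LU| = 25.00 ✓; ∠LUS = 145.3° ✓; |US| = 10.80 ✓; ∠USK = 147.5° ✓; |SK| = 29.60 ✓; ∠(SK, KF) = 90.00° ✓; |KF| = 19.90 ✗.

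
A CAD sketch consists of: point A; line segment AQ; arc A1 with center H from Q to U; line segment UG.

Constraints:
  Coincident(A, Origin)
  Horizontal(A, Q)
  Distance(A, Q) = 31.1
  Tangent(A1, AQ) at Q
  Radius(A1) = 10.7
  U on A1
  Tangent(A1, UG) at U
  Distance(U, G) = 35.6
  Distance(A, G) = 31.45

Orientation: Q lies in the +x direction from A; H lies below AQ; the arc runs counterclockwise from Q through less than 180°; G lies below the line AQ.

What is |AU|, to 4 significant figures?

23.16

Checks: |HU| = 10.70 ✓; ∠(HU, UG) = 90.00° ✓; |UG| = 35.60 ✓; |AG| = 31.45 ✓.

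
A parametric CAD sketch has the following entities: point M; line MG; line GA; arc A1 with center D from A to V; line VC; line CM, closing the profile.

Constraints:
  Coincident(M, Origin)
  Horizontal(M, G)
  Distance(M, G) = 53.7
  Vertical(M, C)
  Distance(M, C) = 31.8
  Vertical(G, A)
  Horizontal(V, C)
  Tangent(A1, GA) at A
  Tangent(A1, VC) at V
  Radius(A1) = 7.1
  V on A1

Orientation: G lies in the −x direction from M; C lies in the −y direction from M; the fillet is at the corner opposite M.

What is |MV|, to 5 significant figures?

56.416

The virtual corner opposite M is at (-53.700, -31.800). Since A1 is tangent to GA there, DA ⟂ GA and since A1 is tangent to VC there, DV ⟂ VC, with radius 7.1, so the center D sits 7.1 in from both sides at D = (-46.600, -24.700). That places the tangent points at A = (-53.700, -24.700) on GA and V = (-46.600, -31.800) on VC. Then |MV| = |V − M| = 56.416.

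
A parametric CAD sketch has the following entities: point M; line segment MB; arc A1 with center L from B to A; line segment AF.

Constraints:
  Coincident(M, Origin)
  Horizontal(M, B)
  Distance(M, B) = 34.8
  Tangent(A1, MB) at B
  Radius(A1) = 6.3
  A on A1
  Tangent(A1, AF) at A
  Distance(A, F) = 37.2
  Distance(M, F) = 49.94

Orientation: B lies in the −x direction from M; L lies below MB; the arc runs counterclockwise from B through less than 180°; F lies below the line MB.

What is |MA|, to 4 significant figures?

41.52

M is at the origin; M and B share the same y with |MB| = 34.8 and B on the −x side, so B = (-34.80, 0.000). The tangent condition forces LB to be normal to MB, so L = B + (0, -6.3) = (-34.80, -6.300). Since LA ⟂ AF (tangency), |LF| = √(6.3² + 37.2²) = 37.73 regardless of where A sits on A1. So F lies on both circle(M, 49.94) and circle(L, 37.73); the below-MB intersection is F = (-25.59, -42.89). A is the foot of the tangent from F: A = (-40.57, -8.837).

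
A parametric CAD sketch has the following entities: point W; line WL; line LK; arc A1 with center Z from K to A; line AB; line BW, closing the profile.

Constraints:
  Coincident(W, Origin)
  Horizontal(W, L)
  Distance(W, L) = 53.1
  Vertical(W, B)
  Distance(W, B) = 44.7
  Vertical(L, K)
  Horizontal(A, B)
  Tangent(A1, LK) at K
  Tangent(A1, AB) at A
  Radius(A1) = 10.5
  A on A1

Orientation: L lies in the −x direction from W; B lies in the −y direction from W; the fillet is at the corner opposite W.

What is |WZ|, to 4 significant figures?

54.63

W and B share the same x with |WB| = 44.7 and B on the −y side, so B = (0.000, -44.70). The virtual corner opposite W is at (-53.10, -44.70). A1 meets LK tangentially, so ZK is at right angles to LK and tangency of A1 to AB means the radius ZA is perpendicular to AB, with radius 10.5, so the center Z sits 10.5 in from both sides at Z = (-42.60, -34.20). Then |WZ| = |Z − W| = 54.63.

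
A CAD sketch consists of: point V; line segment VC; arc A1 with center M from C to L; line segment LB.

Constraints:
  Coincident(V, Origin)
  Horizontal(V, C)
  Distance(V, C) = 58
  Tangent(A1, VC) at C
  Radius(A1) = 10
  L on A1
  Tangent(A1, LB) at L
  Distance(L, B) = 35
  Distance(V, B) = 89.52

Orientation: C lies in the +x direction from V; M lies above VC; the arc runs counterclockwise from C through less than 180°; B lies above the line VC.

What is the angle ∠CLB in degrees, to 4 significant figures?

146.5°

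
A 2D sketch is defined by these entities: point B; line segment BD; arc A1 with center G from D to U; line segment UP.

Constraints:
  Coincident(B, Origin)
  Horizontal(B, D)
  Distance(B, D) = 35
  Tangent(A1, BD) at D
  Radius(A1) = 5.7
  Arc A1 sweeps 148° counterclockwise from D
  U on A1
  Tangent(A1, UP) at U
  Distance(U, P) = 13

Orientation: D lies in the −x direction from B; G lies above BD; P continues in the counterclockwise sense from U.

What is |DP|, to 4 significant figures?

19.17

B is at the origin; BD is horizontal with |BD| = 35.0 and D on the −x side, so D = (-35.00, 0.000). The tangent condition forces GD to be normal to BD, so G = D + (0, 5.7) = (-35.00, 5.700). On A1, D sits at bearing -90° from G; a 148° counterclockwise sweep puts U at bearing 58°, so U = G + 5.7·(cos 58°, sin 58°) = (-31.98, 10.53). Tangency of A1 to UP means the radius GU is perpendicular to UP, so UP runs along (−sin 58°, cos 58°); with |UP| = 13.0, P = (-43.00, 17.42). Then |DP| = |P − D| = 19.17.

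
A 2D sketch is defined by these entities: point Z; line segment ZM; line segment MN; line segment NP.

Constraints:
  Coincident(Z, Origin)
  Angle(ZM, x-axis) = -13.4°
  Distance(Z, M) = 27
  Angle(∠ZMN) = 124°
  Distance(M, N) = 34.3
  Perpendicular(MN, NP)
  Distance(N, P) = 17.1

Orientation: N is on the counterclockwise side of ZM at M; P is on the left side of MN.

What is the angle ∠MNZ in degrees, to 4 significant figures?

24.38°

Z is at the origin; ZM runs at -13.4° with length 27.0, so M = 27.0·(cos -13.4°, sin -13.4°) = (26.26, -6.257). ∠ZMN = 124.0°, so MN runs at -13.4° + (180° − 124.0°) = 42.60° from the x-axis; with |MN| = 34.3, N = M + 34.3·(cos 42.60°, sin 42.60°) = (51.51, 16.96). Then cos ∠MNZ = NM·NZ / (|NM||NZ|), giving 24.38°.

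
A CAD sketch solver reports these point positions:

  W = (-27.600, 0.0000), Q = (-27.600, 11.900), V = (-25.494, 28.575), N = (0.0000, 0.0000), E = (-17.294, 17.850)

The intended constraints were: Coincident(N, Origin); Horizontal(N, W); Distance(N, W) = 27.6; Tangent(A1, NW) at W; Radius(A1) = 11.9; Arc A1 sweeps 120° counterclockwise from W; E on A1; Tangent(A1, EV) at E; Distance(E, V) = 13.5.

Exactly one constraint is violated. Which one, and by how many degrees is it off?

Tangent(A1, EV) at E — off by 7.40°.

N = (0.00, 0.00) ✓; N.y = 0.00, W.y = 0.00 ✓; |NW| = 27.60 ✓; ∠(QW, WN) = 90.00° ✓; |QW| = 11.90 ✓; bearing(Q→E) − bearing(Q→W) = 120.0° ✓; |QE| = 11.90 ✓; ∠(QE, EV) = 82.60° ✗; |EV| = 13.50 ✓.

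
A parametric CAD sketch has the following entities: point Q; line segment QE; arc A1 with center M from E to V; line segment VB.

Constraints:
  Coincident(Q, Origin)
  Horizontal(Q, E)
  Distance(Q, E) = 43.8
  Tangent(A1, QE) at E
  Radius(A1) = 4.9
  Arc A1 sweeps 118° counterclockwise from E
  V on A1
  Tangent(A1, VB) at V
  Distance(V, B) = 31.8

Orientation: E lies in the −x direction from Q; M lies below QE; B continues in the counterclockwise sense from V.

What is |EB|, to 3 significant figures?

36.8

Q is at the origin; QE is horizontal with |QE| = 43.8 and E on the −x side, so E = (-43.8, 0.00). A1 meets QE tangentially, so ME is at right angles to QE, so M = E + (0, -4.9) = (-43.8, -4.90). On A1, E sits at bearing 90° from M; a 118° counterclockwise sweep puts V at bearing 208°, so V = M + 4.9·(cos 208°, sin 208°) = (-48.1, -7.20). A1 meets VB tangentially, so MV is at right angles to VB, so VB runs along (−sin 208°, cos 208°); with |VB| = 31.8, B = (-33.2, -35.3). Then |EB| = |B − E| = 36.8.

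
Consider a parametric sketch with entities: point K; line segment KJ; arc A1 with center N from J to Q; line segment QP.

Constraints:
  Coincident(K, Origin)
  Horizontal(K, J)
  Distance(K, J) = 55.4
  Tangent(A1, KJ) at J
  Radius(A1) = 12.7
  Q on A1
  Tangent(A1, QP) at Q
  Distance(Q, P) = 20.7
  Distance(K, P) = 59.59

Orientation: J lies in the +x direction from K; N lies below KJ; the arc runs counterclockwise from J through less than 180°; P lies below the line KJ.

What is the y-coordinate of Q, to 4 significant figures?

-15.56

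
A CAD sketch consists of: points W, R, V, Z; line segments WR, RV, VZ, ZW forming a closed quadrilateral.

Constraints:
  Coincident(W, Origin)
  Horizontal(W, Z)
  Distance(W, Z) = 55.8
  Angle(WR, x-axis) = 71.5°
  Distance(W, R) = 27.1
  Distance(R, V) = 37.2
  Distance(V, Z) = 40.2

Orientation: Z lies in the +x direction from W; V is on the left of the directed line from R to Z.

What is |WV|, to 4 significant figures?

58.03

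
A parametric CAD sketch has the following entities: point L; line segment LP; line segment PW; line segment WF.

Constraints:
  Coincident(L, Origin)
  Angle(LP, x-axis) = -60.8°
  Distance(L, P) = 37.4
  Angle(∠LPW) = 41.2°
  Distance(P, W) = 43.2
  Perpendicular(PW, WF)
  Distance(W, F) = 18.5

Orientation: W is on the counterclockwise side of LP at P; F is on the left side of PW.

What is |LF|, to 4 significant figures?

16.26

L is at the origin; LP runs at -60.8° with length 37.4, so P = 37.4·(cos -60.8°, sin -60.8°) = (18.25, -32.65). ∠LPW = 41.2°, so PW runs at -60.8° + (180° − 41.2°) = 78.00° from the x-axis; with |PW| = 43.2, W = P + 43.2·(cos 78.00°, sin 78.00°) = (27.23, 9.609). PW ⟂ WF; with |WF| = 18.5 on the left of PW, F = W + 18.5·(-0.9781, 0.2079) = (9.132, 13.46). Then |LF| = |F − L| = 16.26.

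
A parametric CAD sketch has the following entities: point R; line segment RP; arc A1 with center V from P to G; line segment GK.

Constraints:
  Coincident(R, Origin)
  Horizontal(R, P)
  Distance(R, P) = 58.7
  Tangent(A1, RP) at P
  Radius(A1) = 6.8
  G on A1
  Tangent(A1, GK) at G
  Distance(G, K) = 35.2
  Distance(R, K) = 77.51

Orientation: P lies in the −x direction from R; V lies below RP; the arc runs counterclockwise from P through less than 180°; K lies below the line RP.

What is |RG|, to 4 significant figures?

65.86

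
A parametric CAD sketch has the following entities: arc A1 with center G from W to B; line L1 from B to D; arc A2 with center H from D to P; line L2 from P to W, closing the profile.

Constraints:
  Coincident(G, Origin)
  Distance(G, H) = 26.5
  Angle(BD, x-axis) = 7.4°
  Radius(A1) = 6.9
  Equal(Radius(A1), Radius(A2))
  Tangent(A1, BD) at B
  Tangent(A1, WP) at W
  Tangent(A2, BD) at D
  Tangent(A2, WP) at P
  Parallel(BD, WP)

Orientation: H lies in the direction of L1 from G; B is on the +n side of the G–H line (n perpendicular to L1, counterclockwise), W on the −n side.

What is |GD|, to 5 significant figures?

27.384

The slot axis is L1's direction at 7.4°, so u = (cos 7.4°, sin 7.4°) = (0.99167, 0.12880) and n = (−sin 7.4°, cos 7.4°) = (-0.12880, 0.99167). G is at the origin and H lies 26.5 along u from G, so H = 26.5·u = (26.279, 3.4131). Tangency of A1 to both parallel lines with radius 6.9 puts B and W at G ± 6.9·n: B = (-0.88869, 6.8425), W = (0.88869, -6.8425). Equal radii place D and P the same way about H: D = H + 6.9·n = (25.391, 10.256), P = H − 6.9·n = (27.168, -3.4294). Then |GD| = |D − G| = 27.384.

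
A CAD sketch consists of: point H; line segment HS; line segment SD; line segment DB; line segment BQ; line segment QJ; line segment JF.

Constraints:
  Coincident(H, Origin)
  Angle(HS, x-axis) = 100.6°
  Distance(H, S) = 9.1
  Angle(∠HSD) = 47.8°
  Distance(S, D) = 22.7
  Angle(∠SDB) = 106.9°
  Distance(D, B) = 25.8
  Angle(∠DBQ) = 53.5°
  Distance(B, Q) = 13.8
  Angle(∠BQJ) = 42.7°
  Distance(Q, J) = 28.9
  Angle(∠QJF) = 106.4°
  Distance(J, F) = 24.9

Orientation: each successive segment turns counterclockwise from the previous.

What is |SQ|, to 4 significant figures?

26.42

H is at the origin; HS runs at 100.6° with length 9.1, so S = (-1.674, 8.945). ∠HSD = 47.8° gives SD at -127.2° from the x-axis; with |SD| = 22.7, D = (-15.40, -9.137). ∠SDB = 106.9° gives DB at -54.10° from the x-axis; with |DB| = 25.8, B = (-0.2700, -30.04). ∠DBQ = 53.5° gives BQ at 72.40° from the x-axis; with |BQ| = 13.8, Q = (3.903, -16.88). Then |SQ| = |Q − S| = 26.42.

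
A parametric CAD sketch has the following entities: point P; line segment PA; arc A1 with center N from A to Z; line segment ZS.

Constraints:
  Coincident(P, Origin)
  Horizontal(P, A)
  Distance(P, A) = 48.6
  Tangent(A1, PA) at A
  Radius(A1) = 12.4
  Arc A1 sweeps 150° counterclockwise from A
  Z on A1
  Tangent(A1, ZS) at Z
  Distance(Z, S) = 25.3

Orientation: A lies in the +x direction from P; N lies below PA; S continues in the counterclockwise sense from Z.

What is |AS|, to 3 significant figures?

39.1

On A1, A sits at bearing 90° from N; a 150° counterclockwise sweep puts Z at bearing 240°, so Z = N + 12.4·(cos 240°, sin 240°) = (42.4, -23.1). A1 meets ZS tangentially, so NZ is at right angles to ZS, so ZS runs along (−sin 240°, cos 240°); with |ZS| = 25.3, S = (64.3, -35.8). Then |AS| = |S − A| = 39.1.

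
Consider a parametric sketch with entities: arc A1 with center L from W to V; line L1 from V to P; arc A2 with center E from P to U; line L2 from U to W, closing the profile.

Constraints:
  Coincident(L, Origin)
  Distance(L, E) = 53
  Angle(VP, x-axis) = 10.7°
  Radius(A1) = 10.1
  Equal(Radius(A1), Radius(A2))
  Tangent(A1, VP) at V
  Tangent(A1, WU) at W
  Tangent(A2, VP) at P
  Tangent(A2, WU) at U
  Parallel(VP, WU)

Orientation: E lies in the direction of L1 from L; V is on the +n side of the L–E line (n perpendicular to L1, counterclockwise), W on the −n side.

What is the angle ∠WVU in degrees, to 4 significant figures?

69.14°

The slot axis is L1's direction at 10.7°, so u = (cos 10.7°, sin 10.7°) = (0.9826, 0.1857) and n = (−sin 10.7°, cos 10.7°) = (-0.1857, 0.9826). L is at the origin and E lies 53.0 along u from L, so E = 53.0·u = (52.08, 9.840). Tangency of A1 to both parallel lines with radius 10.1 puts V and W at L ± 10.1·n: V = (-1.875, 9.924), W = (1.875, -9.924). Equal radii place P and U the same way about E: P = E + 10.1·n = (50.20, 19.76), U = E − 10.1·n = (53.95, -0.08406). Then cos ∠WVU = VW·VU / (|VW||VU|), giving 69.14°.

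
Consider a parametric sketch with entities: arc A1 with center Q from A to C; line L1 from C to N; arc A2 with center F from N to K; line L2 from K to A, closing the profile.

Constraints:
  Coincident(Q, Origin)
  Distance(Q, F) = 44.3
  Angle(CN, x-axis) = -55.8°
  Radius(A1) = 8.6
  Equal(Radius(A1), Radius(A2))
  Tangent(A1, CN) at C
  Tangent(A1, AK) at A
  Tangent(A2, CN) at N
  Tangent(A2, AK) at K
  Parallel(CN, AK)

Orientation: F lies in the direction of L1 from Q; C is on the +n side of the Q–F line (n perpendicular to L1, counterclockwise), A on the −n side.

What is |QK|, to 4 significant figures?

45.13

Tangency of A1 to both parallel lines with radius 8.6 puts C and A at Q ± 8.6·n: C = (7.113, 4.834), A = (-7.113, -4.834). Equal radii place N and K the same way about F: N = F + 8.6·n = (32.01, -31.81), K = F − 8.6·n = (17.79, -41.47). Then |QK| = |K − Q| = 45.13.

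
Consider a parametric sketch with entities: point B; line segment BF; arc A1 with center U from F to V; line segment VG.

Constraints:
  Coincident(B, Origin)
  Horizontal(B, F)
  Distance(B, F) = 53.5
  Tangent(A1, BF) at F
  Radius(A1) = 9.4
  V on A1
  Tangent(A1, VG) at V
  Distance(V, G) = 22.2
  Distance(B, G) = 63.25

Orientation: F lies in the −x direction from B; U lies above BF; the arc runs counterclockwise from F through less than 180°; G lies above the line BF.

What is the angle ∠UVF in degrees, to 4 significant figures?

33.35°

B is at the origin; BF is horizontal with |BF| = 53.5 and F on the −x side, so F = (-53.50, 0.000). Tangency of A1 to BF means the radius UF is perpendicular to BF, so U = F + (0, 9.4) = (-53.50, 9.400). Since UV ⟂ VG (tangency), |UG| = √(9.4² + 22.2²) = 24.11 regardless of where V sits on A1. So G lies on both circle(B, 63.25) and circle(U, 24.11); the above-BF intersection is G = (-53.65, 33.51). V is the foot of the tangent from G: V = (-44.87, 13.12).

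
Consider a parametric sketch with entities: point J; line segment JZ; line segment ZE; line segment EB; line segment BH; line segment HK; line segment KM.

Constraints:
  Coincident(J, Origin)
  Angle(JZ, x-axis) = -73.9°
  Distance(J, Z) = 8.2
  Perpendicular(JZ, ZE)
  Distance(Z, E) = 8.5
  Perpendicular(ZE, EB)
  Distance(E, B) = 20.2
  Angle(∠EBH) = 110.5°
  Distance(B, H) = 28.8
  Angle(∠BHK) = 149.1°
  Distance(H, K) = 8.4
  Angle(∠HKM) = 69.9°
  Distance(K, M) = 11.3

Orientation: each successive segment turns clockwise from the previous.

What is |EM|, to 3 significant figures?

35.1

J is at the origin; JZ runs at -73.9° with length 8.2, so Z = (2.27, -7.88). The perpendicularity gives ZE at right angles to JZ, so ZE runs at -164°; with |ZE| = 8.5, E = (-5.89, -10.2). ZE is perpendicular to EB, so EB runs at 106°; with |EB| = 20.2, B = (-11.5, 9.17). ∠EBH = 110.5° gives BH at 36.6° from the x-axis; with |BH| = 28.8, H = (11.6, 26.3). ∠BHK = 149.1° gives HK at 5.70° from the x-axis; with |HK| = 8.4, K = (20.0, 27.2). ∠HKM = 69.9° gives KM at -104° from the x-axis; with |KM| = 11.3, M = (17.2, 16.2). Then |EM| = |M − E| = 35.1.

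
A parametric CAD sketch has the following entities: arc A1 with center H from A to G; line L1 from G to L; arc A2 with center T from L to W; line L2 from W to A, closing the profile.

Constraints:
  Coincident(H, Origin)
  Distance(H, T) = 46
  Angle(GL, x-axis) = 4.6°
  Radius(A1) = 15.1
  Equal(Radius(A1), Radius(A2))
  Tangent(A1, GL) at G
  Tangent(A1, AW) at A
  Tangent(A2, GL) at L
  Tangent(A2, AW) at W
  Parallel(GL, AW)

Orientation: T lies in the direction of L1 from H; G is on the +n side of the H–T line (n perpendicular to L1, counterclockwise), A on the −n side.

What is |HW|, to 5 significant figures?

48.415

The slot axis is L1's direction at 4.6°, so u = (cos 4.6°, sin 4.6°) = (0.99678, 0.080199) and n = (−sin 4.6°, cos 4.6°) = (-0.080199, 0.99678). H is at the origin and T lies 46.0 along u from H, so T = 46.0·u = (45.852, 3.6892). Tangency of A1 to both parallel lines with radius 15.1 puts G and A at H ± 15.1·n: G = (-1.2110, 15.051), A = (1.2110, -15.051). Equal radii place L and W the same way about T: L = T + 15.1·n = (44.641, 18.741), W = T − 15.1·n = (47.063, -11.362). Then |HW| = |W − H| = 48.415.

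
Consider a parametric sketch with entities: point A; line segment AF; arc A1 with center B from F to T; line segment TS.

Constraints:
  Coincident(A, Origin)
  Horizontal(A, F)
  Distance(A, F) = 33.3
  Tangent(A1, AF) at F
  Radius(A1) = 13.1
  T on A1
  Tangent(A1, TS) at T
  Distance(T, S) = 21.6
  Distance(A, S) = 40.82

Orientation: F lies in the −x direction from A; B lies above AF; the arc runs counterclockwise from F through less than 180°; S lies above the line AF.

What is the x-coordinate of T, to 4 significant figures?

-20.21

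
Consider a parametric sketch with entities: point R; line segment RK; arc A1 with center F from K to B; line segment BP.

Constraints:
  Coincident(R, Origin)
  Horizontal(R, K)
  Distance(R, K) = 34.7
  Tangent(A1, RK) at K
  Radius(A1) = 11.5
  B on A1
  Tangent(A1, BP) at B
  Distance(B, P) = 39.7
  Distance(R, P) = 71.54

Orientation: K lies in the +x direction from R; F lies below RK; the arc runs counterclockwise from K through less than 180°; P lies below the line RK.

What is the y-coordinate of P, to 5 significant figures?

-48.964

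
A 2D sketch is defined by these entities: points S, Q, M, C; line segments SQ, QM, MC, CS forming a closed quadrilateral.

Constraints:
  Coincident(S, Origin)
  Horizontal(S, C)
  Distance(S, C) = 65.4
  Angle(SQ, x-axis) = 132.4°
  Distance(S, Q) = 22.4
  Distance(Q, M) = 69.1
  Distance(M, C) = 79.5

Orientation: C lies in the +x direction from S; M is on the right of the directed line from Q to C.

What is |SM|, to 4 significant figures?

50.11

Checks: |QM| = 69.10 ✓; |MC| = 79.50 ✓.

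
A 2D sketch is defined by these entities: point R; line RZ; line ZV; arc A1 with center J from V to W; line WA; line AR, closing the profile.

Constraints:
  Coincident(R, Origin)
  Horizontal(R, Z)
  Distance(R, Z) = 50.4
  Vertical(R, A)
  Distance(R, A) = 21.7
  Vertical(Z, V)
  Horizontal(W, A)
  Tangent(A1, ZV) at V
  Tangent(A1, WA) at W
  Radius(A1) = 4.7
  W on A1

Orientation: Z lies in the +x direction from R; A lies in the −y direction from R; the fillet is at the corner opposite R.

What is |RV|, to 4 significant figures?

53.19

The virtual corner opposite R is at (50.40, -21.70). A1 meets ZV tangentially, so JV is at right angles to ZV and tangency of A1 to WA means the radius JW is perpendicular to WA, with radius 4.7, so the center J sits 4.7 in from both sides at J = (45.70, -17.00). That places the tangent points at V = (50.40, -17.00) on ZV and W = (45.70, -21.70) on WA. Then |RV| = |V − R| = 53.19.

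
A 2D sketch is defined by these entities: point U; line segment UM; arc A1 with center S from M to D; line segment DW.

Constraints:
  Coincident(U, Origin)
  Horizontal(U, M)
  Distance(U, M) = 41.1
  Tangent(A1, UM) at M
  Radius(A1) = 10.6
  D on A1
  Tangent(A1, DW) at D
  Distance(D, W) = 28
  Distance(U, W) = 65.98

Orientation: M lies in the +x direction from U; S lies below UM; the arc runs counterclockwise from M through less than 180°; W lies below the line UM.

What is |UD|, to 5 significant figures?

38.508

U is at the origin; U and M share the same y with |UM| = 41.1 and M on the +x side, so M = (41.100, 0.0000). The tangent condition forces SM to be normal to UM, so S = M + (0, -10.6) = (41.100, -10.600). Since SD ⟂ DW (tangency), |SW| = √(10.6² + 28.0²) = 29.939 regardless of where D sits on A1. So W lies on both circle(U, 65.98) and circle(S, 29.939); the below-UM intersection is W = (54.310, -37.468). D is the foot of the tangent from W: D = (33.860, -18.342).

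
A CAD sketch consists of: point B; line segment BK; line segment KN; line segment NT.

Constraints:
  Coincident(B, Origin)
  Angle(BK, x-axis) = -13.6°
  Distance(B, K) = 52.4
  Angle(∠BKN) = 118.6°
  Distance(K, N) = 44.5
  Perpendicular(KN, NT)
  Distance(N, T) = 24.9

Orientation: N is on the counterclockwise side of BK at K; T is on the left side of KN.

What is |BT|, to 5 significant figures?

72.714

B is at the origin; BK runs at -13.6° with length 52.4, so K = 52.4·(cos -13.6°, sin -13.6°) = (50.931, -12.321). ∠BKN = 118.6°, so KN runs at -13.6° + (180° − 118.6°) = 47.800° from the x-axis; with |KN| = 44.5, N = K + 44.5·(cos 47.800°, sin 47.800°) = (80.822, 20.644). The perpendicularity gives NT at right angles to KN; with |NT| = 24.9 on the left of KN, T = N + 24.9·(-0.74080, 0.67172) = (62.376, 37.370). Then |BT| = |T − B| = 72.714.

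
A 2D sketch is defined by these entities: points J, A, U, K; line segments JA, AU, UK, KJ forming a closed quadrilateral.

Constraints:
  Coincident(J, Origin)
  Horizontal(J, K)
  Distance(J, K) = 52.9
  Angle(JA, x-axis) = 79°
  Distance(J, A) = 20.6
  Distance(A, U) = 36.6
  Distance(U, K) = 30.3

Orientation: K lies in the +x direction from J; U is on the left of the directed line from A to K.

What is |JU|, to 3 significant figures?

48.3

J is at the origin; JK is horizontal with |JK| = 52.9 and K in +x, so K = (52.9, 0). JA runs at 79.0° with |JA| = 20.6, so A = (3.93, 20.2). U is determined by |AU| = 36.6 and |UK| = 30.3 together: it lies at the intersection of circle(A, 36.6) and circle(K, 30.3). With |AK| = 53.0, the foot of the radical line on AK is 30.5 from A and the perpendicular offset is √(36.6² − 30.5²) = 20.3. Taking the left-of-AK solution: U = (39.8, 27.3).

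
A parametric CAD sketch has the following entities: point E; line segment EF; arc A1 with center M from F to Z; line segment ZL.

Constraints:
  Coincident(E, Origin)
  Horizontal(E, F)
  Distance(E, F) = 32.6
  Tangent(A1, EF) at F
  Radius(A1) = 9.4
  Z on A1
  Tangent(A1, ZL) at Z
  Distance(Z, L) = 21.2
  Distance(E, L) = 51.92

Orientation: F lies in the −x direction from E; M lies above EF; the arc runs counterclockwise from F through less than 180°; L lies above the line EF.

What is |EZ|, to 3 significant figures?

30.9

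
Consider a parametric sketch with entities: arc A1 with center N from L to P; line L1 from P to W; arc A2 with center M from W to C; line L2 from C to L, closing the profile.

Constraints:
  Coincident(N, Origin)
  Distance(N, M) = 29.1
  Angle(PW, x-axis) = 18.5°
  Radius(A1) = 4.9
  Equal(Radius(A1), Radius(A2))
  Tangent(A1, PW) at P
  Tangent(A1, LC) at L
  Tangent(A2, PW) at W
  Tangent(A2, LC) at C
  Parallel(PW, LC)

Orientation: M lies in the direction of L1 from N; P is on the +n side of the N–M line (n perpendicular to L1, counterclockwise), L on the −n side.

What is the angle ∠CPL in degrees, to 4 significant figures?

71.39°

The slot axis is L1's direction at 18.5°, so u = (cos 18.5°, sin 18.5°) = (0.9483, 0.3173) and n = (−sin 18.5°, cos 18.5°) = (-0.3173, 0.9483). N is at the origin and M lies 29.1 along u from N, so M = 29.1·u = (27.60, 9.234). Tangency of A1 to both parallel lines with radius 4.9 puts P and L at N ± 4.9·n: P = (-1.555, 4.647), L = (1.555, -4.647). Equal radii place W and C the same way about M: W = M + 4.9·n = (26.04, 13.88), C = M − 4.9·n = (29.15, 4.587). Then cos ∠CPL = PC·PL / (|PC||PL|), giving 71.39°.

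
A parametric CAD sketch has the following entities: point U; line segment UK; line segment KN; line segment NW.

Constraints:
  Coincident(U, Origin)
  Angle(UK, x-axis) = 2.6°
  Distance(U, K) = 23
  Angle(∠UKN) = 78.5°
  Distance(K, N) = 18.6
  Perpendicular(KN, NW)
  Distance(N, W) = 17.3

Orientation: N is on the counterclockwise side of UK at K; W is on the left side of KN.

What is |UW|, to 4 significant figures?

14.96

U is at the origin; UK runs at 2.6° with length 23.0, so K = 23.0·(cos 2.6°, sin 2.6°) = (22.98, 1.043). ∠UKN = 78.5°, so KN runs at 2.6° + (180° − 78.5°) = 104.1° from the x-axis; with |KN| = 18.6, N = K + 18.6·(cos 104.1°, sin 104.1°) = (18.45, 19.08). KN is perpendicular to NW; with |NW| = 17.3 on the left of KN, W = N + 17.3·(-0.9699, -0.2436) = (1.666, 14.87). Then |UW| = |W − U| = 14.96.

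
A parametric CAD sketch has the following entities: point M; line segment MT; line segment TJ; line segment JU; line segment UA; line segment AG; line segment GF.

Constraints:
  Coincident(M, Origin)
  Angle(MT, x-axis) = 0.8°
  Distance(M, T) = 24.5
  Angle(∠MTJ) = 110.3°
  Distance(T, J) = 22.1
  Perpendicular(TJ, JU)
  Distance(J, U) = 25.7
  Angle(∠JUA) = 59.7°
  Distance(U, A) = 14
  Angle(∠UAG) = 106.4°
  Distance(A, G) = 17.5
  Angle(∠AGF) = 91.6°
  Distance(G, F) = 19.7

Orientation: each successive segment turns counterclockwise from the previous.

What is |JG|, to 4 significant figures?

8.054

∠JUA = 59.7° gives UA at -79.20° from the x-axis; with |UA| = 14.0, A = (10.27, 16.00). ∠UAG = 106.4° gives AG at -5.600° from the x-axis; with |AG| = 17.5, G = (27.69, 14.29). Then |JG| = |G − J| = 8.054.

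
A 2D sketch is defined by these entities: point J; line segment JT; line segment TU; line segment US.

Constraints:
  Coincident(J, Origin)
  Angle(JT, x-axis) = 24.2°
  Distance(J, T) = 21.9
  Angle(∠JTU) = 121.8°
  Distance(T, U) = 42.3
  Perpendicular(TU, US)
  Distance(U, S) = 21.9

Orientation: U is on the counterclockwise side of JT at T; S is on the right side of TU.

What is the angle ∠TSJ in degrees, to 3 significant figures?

9.59°

J is at the origin; JT runs at 24.2° with length 21.9, so T = 21.9·(cos 24.2°, sin 24.2°) = (20.0, 8.98). ∠JTU = 121.8°, so TU runs at 24.2° + (180° − 121.8°) = 82.4° from the x-axis; with |TU| = 42.3, U = T + 42.3·(cos 82.4°, sin 82.4°) = (25.6, 50.9). The perpendicularity gives US at right angles to TU; with |US| = 21.9 on the right of TU, S = U + 21.9·(0.991, -0.132) = (47.3, 48.0). Then cos ∠TSJ = ST·SJ / (|ST||SJ|), giving 9.59°.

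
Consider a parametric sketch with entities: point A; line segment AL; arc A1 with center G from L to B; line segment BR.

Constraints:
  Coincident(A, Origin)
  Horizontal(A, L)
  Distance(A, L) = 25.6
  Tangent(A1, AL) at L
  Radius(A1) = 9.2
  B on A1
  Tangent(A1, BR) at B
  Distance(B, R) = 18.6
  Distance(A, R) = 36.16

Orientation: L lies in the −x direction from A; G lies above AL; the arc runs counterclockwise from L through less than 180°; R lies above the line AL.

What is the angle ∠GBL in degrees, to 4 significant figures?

38.24°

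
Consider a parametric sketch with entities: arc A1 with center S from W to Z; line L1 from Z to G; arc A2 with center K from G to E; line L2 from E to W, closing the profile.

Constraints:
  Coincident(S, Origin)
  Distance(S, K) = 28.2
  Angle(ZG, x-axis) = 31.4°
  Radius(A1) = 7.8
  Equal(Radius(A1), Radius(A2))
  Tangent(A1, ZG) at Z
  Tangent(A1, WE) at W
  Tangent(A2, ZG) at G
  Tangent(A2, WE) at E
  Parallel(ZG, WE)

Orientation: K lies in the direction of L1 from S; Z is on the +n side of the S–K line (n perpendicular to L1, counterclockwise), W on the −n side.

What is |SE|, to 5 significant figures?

29.259

The slot axis is L1's direction at 31.4°, so u = (cos 31.4°, sin 31.4°) = (0.85355, 0.52101) and n = (−sin 31.4°, cos 31.4°) = (-0.52101, 0.85355). S is at the origin and K lies 28.2 along u from S, so K = 28.2·u = (24.070, 14.692). Tangency of A1 to both parallel lines with radius 7.8 puts Z and W at S ± 7.8·n: Z = (-4.0639, 6.6577), W = (4.0639, -6.6577). Equal radii place G and E the same way about K: G = K + 7.8·n = (20.006, 21.350), E = K − 7.8·n = (28.134, 8.0348). Then |SE| = |E − S| = 29.259.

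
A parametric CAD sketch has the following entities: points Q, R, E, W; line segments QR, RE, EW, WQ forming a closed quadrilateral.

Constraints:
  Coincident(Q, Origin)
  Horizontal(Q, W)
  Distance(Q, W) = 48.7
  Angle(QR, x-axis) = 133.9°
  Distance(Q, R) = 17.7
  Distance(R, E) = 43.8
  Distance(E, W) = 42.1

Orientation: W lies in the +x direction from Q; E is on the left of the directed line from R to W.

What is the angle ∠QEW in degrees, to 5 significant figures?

69.508°

Checks: |RE| = 43.80 ✓; |EW| = 42.10 ✓.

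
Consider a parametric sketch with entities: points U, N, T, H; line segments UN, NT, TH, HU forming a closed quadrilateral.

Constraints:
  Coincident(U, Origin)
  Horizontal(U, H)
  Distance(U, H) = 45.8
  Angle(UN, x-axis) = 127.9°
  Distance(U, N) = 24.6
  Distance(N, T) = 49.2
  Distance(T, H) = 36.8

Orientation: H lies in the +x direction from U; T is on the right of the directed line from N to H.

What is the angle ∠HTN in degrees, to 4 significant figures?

94.94°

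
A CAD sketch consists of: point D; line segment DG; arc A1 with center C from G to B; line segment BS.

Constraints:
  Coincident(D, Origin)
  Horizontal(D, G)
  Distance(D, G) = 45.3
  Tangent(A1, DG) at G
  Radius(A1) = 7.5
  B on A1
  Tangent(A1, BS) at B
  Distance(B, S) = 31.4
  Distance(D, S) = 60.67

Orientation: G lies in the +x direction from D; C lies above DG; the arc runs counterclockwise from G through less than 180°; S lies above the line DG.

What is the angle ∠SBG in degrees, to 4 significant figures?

128.7°

D is at the origin; DG is horizontal with |DG| = 45.3 and G on the +x side, so G = (45.30, 0.000). A1 meets DG tangentially, so CG is at right angles to DG, so C = G + (0, 7.5) = (45.30, 7.500). Since CB ⟂ BS (tangency), |CS| = √(7.5² + 31.4²) = 32.28 regardless of where B sits on A1. So S lies on both circle(D, 60.67) and circle(C, 32.28); the above-DG intersection is S = (45.81, 39.78). B is the foot of the tangent from S: B = (52.62, 9.127).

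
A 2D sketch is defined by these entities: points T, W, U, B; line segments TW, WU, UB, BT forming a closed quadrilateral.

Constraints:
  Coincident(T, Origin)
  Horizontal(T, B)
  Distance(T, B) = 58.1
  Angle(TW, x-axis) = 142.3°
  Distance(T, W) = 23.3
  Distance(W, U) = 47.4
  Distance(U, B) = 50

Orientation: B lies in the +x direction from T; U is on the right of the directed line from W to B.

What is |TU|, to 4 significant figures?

24.92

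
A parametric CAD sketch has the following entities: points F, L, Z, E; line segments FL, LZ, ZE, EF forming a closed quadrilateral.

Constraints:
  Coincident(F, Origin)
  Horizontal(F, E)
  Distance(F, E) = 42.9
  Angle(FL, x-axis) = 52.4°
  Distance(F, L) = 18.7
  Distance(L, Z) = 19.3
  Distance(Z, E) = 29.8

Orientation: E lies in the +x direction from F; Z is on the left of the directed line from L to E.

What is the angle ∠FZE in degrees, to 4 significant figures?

78.30°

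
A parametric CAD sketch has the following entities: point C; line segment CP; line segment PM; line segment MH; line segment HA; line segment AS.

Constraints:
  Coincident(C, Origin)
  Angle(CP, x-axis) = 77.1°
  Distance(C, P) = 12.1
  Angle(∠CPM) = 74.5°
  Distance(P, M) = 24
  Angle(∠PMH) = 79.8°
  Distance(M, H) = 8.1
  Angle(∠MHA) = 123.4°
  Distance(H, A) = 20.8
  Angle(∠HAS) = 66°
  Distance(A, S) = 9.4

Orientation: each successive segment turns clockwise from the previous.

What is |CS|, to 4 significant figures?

4.905

C is at the origin; CP runs at 77.1° with length 12.1, so P = (2.701, 11.79). ∠CPM = 74.5° gives PM at -28.40° from the x-axis; with |PM| = 24.0, M = (23.81, 0.3796). ∠PMH = 79.8° gives MH at -128.6° from the x-axis; with |MH| = 8.1, H = (18.76, -5.951). ∠MHA = 123.4° gives HA at 174.8° from the x-axis; with |HA| = 20.8, A = (-1.955, -4.066). ∠HAS = 66.0° gives AS at 60.80° from the x-axis; with |AS| = 9.4, S = (2.631, 4.140). Then |CS| = |S − C| = 4.905.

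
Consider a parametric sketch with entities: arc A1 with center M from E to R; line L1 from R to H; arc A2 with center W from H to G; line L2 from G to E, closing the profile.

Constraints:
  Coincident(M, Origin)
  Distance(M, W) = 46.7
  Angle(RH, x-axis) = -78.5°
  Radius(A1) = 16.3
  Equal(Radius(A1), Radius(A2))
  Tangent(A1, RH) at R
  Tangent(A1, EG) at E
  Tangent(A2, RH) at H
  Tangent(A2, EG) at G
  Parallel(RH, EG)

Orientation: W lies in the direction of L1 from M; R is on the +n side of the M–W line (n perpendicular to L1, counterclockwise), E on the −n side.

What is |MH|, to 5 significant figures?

49.463

Tangency of A1 to both parallel lines with radius 16.3 puts R and E at M ± 16.3·n: R = (15.973, 3.2497), E = (-15.973, -3.2497). Equal radii place H and G the same way about W: H = W + 16.3·n = (25.283, -42.513), G = W − 16.3·n = (-6.6623, -49.012). Then |MH| = |H − M| = 49.463.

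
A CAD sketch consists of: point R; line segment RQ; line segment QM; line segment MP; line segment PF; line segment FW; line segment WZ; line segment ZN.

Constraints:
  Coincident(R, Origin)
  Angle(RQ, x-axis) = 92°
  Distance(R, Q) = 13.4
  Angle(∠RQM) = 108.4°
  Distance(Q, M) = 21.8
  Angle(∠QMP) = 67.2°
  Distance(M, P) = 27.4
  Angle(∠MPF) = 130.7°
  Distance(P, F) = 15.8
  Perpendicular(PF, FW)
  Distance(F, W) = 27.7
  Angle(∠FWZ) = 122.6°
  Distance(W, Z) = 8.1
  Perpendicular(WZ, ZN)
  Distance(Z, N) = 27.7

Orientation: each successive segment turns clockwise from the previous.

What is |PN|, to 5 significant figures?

10.562

∠FWZ = 122.6° gives WZ at 70.900° from the x-axis; with |WZ| = 8.1, Z = (-8.0992, 13.215). The perpendicularity gives ZN at right angles to WZ, so ZN runs at -19.100°; with |ZN| = 27.7, N = (18.076, 4.1507). Then |PN| = |N − P| = 10.562.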